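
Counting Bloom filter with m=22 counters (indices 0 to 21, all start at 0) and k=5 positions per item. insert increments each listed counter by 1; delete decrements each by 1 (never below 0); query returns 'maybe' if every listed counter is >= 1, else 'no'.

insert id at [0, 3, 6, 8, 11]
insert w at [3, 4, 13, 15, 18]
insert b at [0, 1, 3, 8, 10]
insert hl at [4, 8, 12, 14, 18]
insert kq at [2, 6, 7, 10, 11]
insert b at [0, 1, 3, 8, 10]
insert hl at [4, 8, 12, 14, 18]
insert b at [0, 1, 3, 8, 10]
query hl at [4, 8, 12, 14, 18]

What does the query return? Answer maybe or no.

Step 1: insert id at [0, 3, 6, 8, 11] -> counters=[1,0,0,1,0,0,1,0,1,0,0,1,0,0,0,0,0,0,0,0,0,0]
Step 2: insert w at [3, 4, 13, 15, 18] -> counters=[1,0,0,2,1,0,1,0,1,0,0,1,0,1,0,1,0,0,1,0,0,0]
Step 3: insert b at [0, 1, 3, 8, 10] -> counters=[2,1,0,3,1,0,1,0,2,0,1,1,0,1,0,1,0,0,1,0,0,0]
Step 4: insert hl at [4, 8, 12, 14, 18] -> counters=[2,1,0,3,2,0,1,0,3,0,1,1,1,1,1,1,0,0,2,0,0,0]
Step 5: insert kq at [2, 6, 7, 10, 11] -> counters=[2,1,1,3,2,0,2,1,3,0,2,2,1,1,1,1,0,0,2,0,0,0]
Step 6: insert b at [0, 1, 3, 8, 10] -> counters=[3,2,1,4,2,0,2,1,4,0,3,2,1,1,1,1,0,0,2,0,0,0]
Step 7: insert hl at [4, 8, 12, 14, 18] -> counters=[3,2,1,4,3,0,2,1,5,0,3,2,2,1,2,1,0,0,3,0,0,0]
Step 8: insert b at [0, 1, 3, 8, 10] -> counters=[4,3,1,5,3,0,2,1,6,0,4,2,2,1,2,1,0,0,3,0,0,0]
Query hl: check counters[4]=3 counters[8]=6 counters[12]=2 counters[14]=2 counters[18]=3 -> maybe

Answer: maybe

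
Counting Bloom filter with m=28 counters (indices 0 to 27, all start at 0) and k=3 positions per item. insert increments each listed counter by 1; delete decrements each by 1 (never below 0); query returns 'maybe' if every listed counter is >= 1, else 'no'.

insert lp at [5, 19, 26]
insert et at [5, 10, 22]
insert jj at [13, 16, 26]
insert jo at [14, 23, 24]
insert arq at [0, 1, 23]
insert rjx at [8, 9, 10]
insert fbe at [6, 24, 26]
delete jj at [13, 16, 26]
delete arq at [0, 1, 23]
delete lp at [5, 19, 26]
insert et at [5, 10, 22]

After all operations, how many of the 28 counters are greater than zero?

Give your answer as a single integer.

Step 1: insert lp at [5, 19, 26] -> counters=[0,0,0,0,0,1,0,0,0,0,0,0,0,0,0,0,0,0,0,1,0,0,0,0,0,0,1,0]
Step 2: insert et at [5, 10, 22] -> counters=[0,0,0,0,0,2,0,0,0,0,1,0,0,0,0,0,0,0,0,1,0,0,1,0,0,0,1,0]
Step 3: insert jj at [13, 16, 26] -> counters=[0,0,0,0,0,2,0,0,0,0,1,0,0,1,0,0,1,0,0,1,0,0,1,0,0,0,2,0]
Step 4: insert jo at [14, 23, 24] -> counters=[0,0,0,0,0,2,0,0,0,0,1,0,0,1,1,0,1,0,0,1,0,0,1,1,1,0,2,0]
Step 5: insert arq at [0, 1, 23] -> counters=[1,1,0,0,0,2,0,0,0,0,1,0,0,1,1,0,1,0,0,1,0,0,1,2,1,0,2,0]
Step 6: insert rjx at [8, 9, 10] -> counters=[1,1,0,0,0,2,0,0,1,1,2,0,0,1,1,0,1,0,0,1,0,0,1,2,1,0,2,0]
Step 7: insert fbe at [6, 24, 26] -> counters=[1,1,0,0,0,2,1,0,1,1,2,0,0,1,1,0,1,0,0,1,0,0,1,2,2,0,3,0]
Step 8: delete jj at [13, 16, 26] -> counters=[1,1,0,0,0,2,1,0,1,1,2,0,0,0,1,0,0,0,0,1,0,0,1,2,2,0,2,0]
Step 9: delete arq at [0, 1, 23] -> counters=[0,0,0,0,0,2,1,0,1,1,2,0,0,0,1,0,0,0,0,1,0,0,1,1,2,0,2,0]
Step 10: delete lp at [5, 19, 26] -> counters=[0,0,0,0,0,1,1,0,1,1,2,0,0,0,1,0,0,0,0,0,0,0,1,1,2,0,1,0]
Step 11: insert et at [5, 10, 22] -> counters=[0,0,0,0,0,2,1,0,1,1,3,0,0,0,1,0,0,0,0,0,0,0,2,1,2,0,1,0]
Final counters=[0,0,0,0,0,2,1,0,1,1,3,0,0,0,1,0,0,0,0,0,0,0,2,1,2,0,1,0] -> 10 nonzero

Answer: 10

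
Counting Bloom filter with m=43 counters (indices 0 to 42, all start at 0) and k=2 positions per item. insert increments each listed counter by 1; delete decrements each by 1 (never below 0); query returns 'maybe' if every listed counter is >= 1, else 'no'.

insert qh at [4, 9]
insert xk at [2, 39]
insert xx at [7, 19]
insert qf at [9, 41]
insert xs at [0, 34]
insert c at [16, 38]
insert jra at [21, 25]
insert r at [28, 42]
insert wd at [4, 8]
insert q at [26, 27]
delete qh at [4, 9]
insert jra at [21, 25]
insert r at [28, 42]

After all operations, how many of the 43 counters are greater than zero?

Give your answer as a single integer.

Step 1: insert qh at [4, 9] -> counters=[0,0,0,0,1,0,0,0,0,1,0,0,0,0,0,0,0,0,0,0,0,0,0,0,0,0,0,0,0,0,0,0,0,0,0,0,0,0,0,0,0,0,0]
Step 2: insert xk at [2, 39] -> counters=[0,0,1,0,1,0,0,0,0,1,0,0,0,0,0,0,0,0,0,0,0,0,0,0,0,0,0,0,0,0,0,0,0,0,0,0,0,0,0,1,0,0,0]
Step 3: insert xx at [7, 19] -> counters=[0,0,1,0,1,0,0,1,0,1,0,0,0,0,0,0,0,0,0,1,0,0,0,0,0,0,0,0,0,0,0,0,0,0,0,0,0,0,0,1,0,0,0]
Step 4: insert qf at [9, 41] -> counters=[0,0,1,0,1,0,0,1,0,2,0,0,0,0,0,0,0,0,0,1,0,0,0,0,0,0,0,0,0,0,0,0,0,0,0,0,0,0,0,1,0,1,0]
Step 5: insert xs at [0, 34] -> counters=[1,0,1,0,1,0,0,1,0,2,0,0,0,0,0,0,0,0,0,1,0,0,0,0,0,0,0,0,0,0,0,0,0,0,1,0,0,0,0,1,0,1,0]
Step 6: insert c at [16, 38] -> counters=[1,0,1,0,1,0,0,1,0,2,0,0,0,0,0,0,1,0,0,1,0,0,0,0,0,0,0,0,0,0,0,0,0,0,1,0,0,0,1,1,0,1,0]
Step 7: insert jra at [21, 25] -> counters=[1,0,1,0,1,0,0,1,0,2,0,0,0,0,0,0,1,0,0,1,0,1,0,0,0,1,0,0,0,0,0,0,0,0,1,0,0,0,1,1,0,1,0]
Step 8: insert r at [28, 42] -> counters=[1,0,1,0,1,0,0,1,0,2,0,0,0,0,0,0,1,0,0,1,0,1,0,0,0,1,0,0,1,0,0,0,0,0,1,0,0,0,1,1,0,1,1]
Step 9: insert wd at [4, 8] -> counters=[1,0,1,0,2,0,0,1,1,2,0,0,0,0,0,0,1,0,0,1,0,1,0,0,0,1,0,0,1,0,0,0,0,0,1,0,0,0,1,1,0,1,1]
Step 10: insert q at [26, 27] -> counters=[1,0,1,0,2,0,0,1,1,2,0,0,0,0,0,0,1,0,0,1,0,1,0,0,0,1,1,1,1,0,0,0,0,0,1,0,0,0,1,1,0,1,1]
Step 11: delete qh at [4, 9] -> counters=[1,0,1,0,1,0,0,1,1,1,0,0,0,0,0,0,1,0,0,1,0,1,0,0,0,1,1,1,1,0,0,0,0,0,1,0,0,0,1,1,0,1,1]
Step 12: insert jra at [21, 25] -> counters=[1,0,1,0,1,0,0,1,1,1,0,0,0,0,0,0,1,0,0,1,0,2,0,0,0,2,1,1,1,0,0,0,0,0,1,0,0,0,1,1,0,1,1]
Step 13: insert r at [28, 42] -> counters=[1,0,1,0,1,0,0,1,1,1,0,0,0,0,0,0,1,0,0,1,0,2,0,0,0,2,1,1,2,0,0,0,0,0,1,0,0,0,1,1,0,1,2]
Final counters=[1,0,1,0,1,0,0,1,1,1,0,0,0,0,0,0,1,0,0,1,0,2,0,0,0,2,1,1,2,0,0,0,0,0,1,0,0,0,1,1,0,1,2] -> 18 nonzero

Answer: 18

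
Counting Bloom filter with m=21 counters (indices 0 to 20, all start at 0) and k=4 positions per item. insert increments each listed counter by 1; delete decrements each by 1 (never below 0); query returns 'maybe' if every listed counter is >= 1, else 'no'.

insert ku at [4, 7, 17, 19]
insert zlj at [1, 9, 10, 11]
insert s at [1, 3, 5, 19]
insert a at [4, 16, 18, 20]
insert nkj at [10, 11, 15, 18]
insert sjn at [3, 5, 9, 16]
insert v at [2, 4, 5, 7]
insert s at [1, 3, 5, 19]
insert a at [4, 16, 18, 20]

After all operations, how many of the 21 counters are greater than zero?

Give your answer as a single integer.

Step 1: insert ku at [4, 7, 17, 19] -> counters=[0,0,0,0,1,0,0,1,0,0,0,0,0,0,0,0,0,1,0,1,0]
Step 2: insert zlj at [1, 9, 10, 11] -> counters=[0,1,0,0,1,0,0,1,0,1,1,1,0,0,0,0,0,1,0,1,0]
Step 3: insert s at [1, 3, 5, 19] -> counters=[0,2,0,1,1,1,0,1,0,1,1,1,0,0,0,0,0,1,0,2,0]
Step 4: insert a at [4, 16, 18, 20] -> counters=[0,2,0,1,2,1,0,1,0,1,1,1,0,0,0,0,1,1,1,2,1]
Step 5: insert nkj at [10, 11, 15, 18] -> counters=[0,2,0,1,2,1,0,1,0,1,2,2,0,0,0,1,1,1,2,2,1]
Step 6: insert sjn at [3, 5, 9, 16] -> counters=[0,2,0,2,2,2,0,1,0,2,2,2,0,0,0,1,2,1,2,2,1]
Step 7: insert v at [2, 4, 5, 7] -> counters=[0,2,1,2,3,3,0,2,0,2,2,2,0,0,0,1,2,1,2,2,1]
Step 8: insert s at [1, 3, 5, 19] -> counters=[0,3,1,3,3,4,0,2,0,2,2,2,0,0,0,1,2,1,2,3,1]
Step 9: insert a at [4, 16, 18, 20] -> counters=[0,3,1,3,4,4,0,2,0,2,2,2,0,0,0,1,3,1,3,3,2]
Final counters=[0,3,1,3,4,4,0,2,0,2,2,2,0,0,0,1,3,1,3,3,2] -> 15 nonzero

Answer: 15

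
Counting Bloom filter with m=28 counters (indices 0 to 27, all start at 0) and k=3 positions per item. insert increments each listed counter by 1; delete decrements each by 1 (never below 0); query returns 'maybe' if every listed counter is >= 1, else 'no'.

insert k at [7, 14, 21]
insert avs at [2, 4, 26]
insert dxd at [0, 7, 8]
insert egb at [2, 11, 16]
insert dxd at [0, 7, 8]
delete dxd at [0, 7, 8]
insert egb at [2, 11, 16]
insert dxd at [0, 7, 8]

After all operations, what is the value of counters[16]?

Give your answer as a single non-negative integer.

Step 1: insert k at [7, 14, 21] -> counters=[0,0,0,0,0,0,0,1,0,0,0,0,0,0,1,0,0,0,0,0,0,1,0,0,0,0,0,0]
Step 2: insert avs at [2, 4, 26] -> counters=[0,0,1,0,1,0,0,1,0,0,0,0,0,0,1,0,0,0,0,0,0,1,0,0,0,0,1,0]
Step 3: insert dxd at [0, 7, 8] -> counters=[1,0,1,0,1,0,0,2,1,0,0,0,0,0,1,0,0,0,0,0,0,1,0,0,0,0,1,0]
Step 4: insert egb at [2, 11, 16] -> counters=[1,0,2,0,1,0,0,2,1,0,0,1,0,0,1,0,1,0,0,0,0,1,0,0,0,0,1,0]
Step 5: insert dxd at [0, 7, 8] -> counters=[2,0,2,0,1,0,0,3,2,0,0,1,0,0,1,0,1,0,0,0,0,1,0,0,0,0,1,0]
Step 6: delete dxd at [0, 7, 8] -> counters=[1,0,2,0,1,0,0,2,1,0,0,1,0,0,1,0,1,0,0,0,0,1,0,0,0,0,1,0]
Step 7: insert egb at [2, 11, 16] -> counters=[1,0,3,0,1,0,0,2,1,0,0,2,0,0,1,0,2,0,0,0,0,1,0,0,0,0,1,0]
Step 8: insert dxd at [0, 7, 8] -> counters=[2,0,3,0,1,0,0,3,2,0,0,2,0,0,1,0,2,0,0,0,0,1,0,0,0,0,1,0]
Final counters=[2,0,3,0,1,0,0,3,2,0,0,2,0,0,1,0,2,0,0,0,0,1,0,0,0,0,1,0] -> counters[16]=2

Answer: 2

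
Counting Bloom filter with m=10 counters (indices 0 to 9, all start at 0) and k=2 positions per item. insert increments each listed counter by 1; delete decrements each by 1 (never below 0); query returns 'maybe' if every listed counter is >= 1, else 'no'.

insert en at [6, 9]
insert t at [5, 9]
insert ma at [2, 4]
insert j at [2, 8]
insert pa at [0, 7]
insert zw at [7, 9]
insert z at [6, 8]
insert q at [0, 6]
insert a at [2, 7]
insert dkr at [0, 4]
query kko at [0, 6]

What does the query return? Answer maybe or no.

Step 1: insert en at [6, 9] -> counters=[0,0,0,0,0,0,1,0,0,1]
Step 2: insert t at [5, 9] -> counters=[0,0,0,0,0,1,1,0,0,2]
Step 3: insert ma at [2, 4] -> counters=[0,0,1,0,1,1,1,0,0,2]
Step 4: insert j at [2, 8] -> counters=[0,0,2,0,1,1,1,0,1,2]
Step 5: insert pa at [0, 7] -> counters=[1,0,2,0,1,1,1,1,1,2]
Step 6: insert zw at [7, 9] -> counters=[1,0,2,0,1,1,1,2,1,3]
Step 7: insert z at [6, 8] -> counters=[1,0,2,0,1,1,2,2,2,3]
Step 8: insert q at [0, 6] -> counters=[2,0,2,0,1,1,3,2,2,3]
Step 9: insert a at [2, 7] -> counters=[2,0,3,0,1,1,3,3,2,3]
Step 10: insert dkr at [0, 4] -> counters=[3,0,3,0,2,1,3,3,2,3]
Query kko: check counters[0]=3 counters[6]=3 -> maybe

Answer: maybe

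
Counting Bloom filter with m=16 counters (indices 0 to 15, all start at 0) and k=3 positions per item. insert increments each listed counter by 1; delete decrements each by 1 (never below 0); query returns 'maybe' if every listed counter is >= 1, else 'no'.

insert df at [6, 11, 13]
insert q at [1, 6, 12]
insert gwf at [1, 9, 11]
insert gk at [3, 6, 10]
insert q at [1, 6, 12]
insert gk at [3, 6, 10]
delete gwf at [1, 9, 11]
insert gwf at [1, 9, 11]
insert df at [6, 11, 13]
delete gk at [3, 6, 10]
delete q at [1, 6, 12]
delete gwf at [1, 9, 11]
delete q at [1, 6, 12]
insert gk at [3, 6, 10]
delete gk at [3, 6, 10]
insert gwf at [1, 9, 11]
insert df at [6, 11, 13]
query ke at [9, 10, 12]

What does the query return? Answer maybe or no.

Answer: no

Derivation:
Step 1: insert df at [6, 11, 13] -> counters=[0,0,0,0,0,0,1,0,0,0,0,1,0,1,0,0]
Step 2: insert q at [1, 6, 12] -> counters=[0,1,0,0,0,0,2,0,0,0,0,1,1,1,0,0]
Step 3: insert gwf at [1, 9, 11] -> counters=[0,2,0,0,0,0,2,0,0,1,0,2,1,1,0,0]
Step 4: insert gk at [3, 6, 10] -> counters=[0,2,0,1,0,0,3,0,0,1,1,2,1,1,0,0]
Step 5: insert q at [1, 6, 12] -> counters=[0,3,0,1,0,0,4,0,0,1,1,2,2,1,0,0]
Step 6: insert gk at [3, 6, 10] -> counters=[0,3,0,2,0,0,5,0,0,1,2,2,2,1,0,0]
Step 7: delete gwf at [1, 9, 11] -> counters=[0,2,0,2,0,0,5,0,0,0,2,1,2,1,0,0]
Step 8: insert gwf at [1, 9, 11] -> counters=[0,3,0,2,0,0,5,0,0,1,2,2,2,1,0,0]
Step 9: insert df at [6, 11, 13] -> counters=[0,3,0,2,0,0,6,0,0,1,2,3,2,2,0,0]
Step 10: delete gk at [3, 6, 10] -> counters=[0,3,0,1,0,0,5,0,0,1,1,3,2,2,0,0]
Step 11: delete q at [1, 6, 12] -> counters=[0,2,0,1,0,0,4,0,0,1,1,3,1,2,0,0]
Step 12: delete gwf at [1, 9, 11] -> counters=[0,1,0,1,0,0,4,0,0,0,1,2,1,2,0,0]
Step 13: delete q at [1, 6, 12] -> counters=[0,0,0,1,0,0,3,0,0,0,1,2,0,2,0,0]
Step 14: insert gk at [3, 6, 10] -> counters=[0,0,0,2,0,0,4,0,0,0,2,2,0,2,0,0]
Step 15: delete gk at [3, 6, 10] -> counters=[0,0,0,1,0,0,3,0,0,0,1,2,0,2,0,0]
Step 16: insert gwf at [1, 9, 11] -> counters=[0,1,0,1,0,0,3,0,0,1,1,3,0,2,0,0]
Step 17: insert df at [6, 11, 13] -> counters=[0,1,0,1,0,0,4,0,0,1,1,4,0,3,0,0]
Query ke: check counters[9]=1 counters[10]=1 counters[12]=0 -> no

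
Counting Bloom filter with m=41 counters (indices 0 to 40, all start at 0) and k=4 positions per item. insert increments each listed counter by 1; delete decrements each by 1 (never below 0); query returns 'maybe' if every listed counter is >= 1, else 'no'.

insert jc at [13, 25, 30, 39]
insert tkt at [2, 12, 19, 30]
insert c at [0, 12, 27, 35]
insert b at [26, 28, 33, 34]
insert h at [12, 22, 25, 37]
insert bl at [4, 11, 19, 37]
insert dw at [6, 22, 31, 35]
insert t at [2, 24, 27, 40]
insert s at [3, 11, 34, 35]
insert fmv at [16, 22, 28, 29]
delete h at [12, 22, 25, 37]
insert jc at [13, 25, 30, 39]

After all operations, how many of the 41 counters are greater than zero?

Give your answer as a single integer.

Answer: 25

Derivation:
Step 1: insert jc at [13, 25, 30, 39] -> counters=[0,0,0,0,0,0,0,0,0,0,0,0,0,1,0,0,0,0,0,0,0,0,0,0,0,1,0,0,0,0,1,0,0,0,0,0,0,0,0,1,0]
Step 2: insert tkt at [2, 12, 19, 30] -> counters=[0,0,1,0,0,0,0,0,0,0,0,0,1,1,0,0,0,0,0,1,0,0,0,0,0,1,0,0,0,0,2,0,0,0,0,0,0,0,0,1,0]
Step 3: insert c at [0, 12, 27, 35] -> counters=[1,0,1,0,0,0,0,0,0,0,0,0,2,1,0,0,0,0,0,1,0,0,0,0,0,1,0,1,0,0,2,0,0,0,0,1,0,0,0,1,0]
Step 4: insert b at [26, 28, 33, 34] -> counters=[1,0,1,0,0,0,0,0,0,0,0,0,2,1,0,0,0,0,0,1,0,0,0,0,0,1,1,1,1,0,2,0,0,1,1,1,0,0,0,1,0]
Step 5: insert h at [12, 22, 25, 37] -> counters=[1,0,1,0,0,0,0,0,0,0,0,0,3,1,0,0,0,0,0,1,0,0,1,0,0,2,1,1,1,0,2,0,0,1,1,1,0,1,0,1,0]
Step 6: insert bl at [4, 11, 19, 37] -> counters=[1,0,1,0,1,0,0,0,0,0,0,1,3,1,0,0,0,0,0,2,0,0,1,0,0,2,1,1,1,0,2,0,0,1,1,1,0,2,0,1,0]
Step 7: insert dw at [6, 22, 31, 35] -> counters=[1,0,1,0,1,0,1,0,0,0,0,1,3,1,0,0,0,0,0,2,0,0,2,0,0,2,1,1,1,0,2,1,0,1,1,2,0,2,0,1,0]
Step 8: insert t at [2, 24, 27, 40] -> counters=[1,0,2,0,1,0,1,0,0,0,0,1,3,1,0,0,0,0,0,2,0,0,2,0,1,2,1,2,1,0,2,1,0,1,1,2,0,2,0,1,1]
Step 9: insert s at [3, 11, 34, 35] -> counters=[1,0,2,1,1,0,1,0,0,0,0,2,3,1,0,0,0,0,0,2,0,0,2,0,1,2,1,2,1,0,2,1,0,1,2,3,0,2,0,1,1]
Step 10: insert fmv at [16, 22, 28, 29] -> counters=[1,0,2,1,1,0,1,0,0,0,0,2,3,1,0,0,1,0,0,2,0,0,3,0,1,2,1,2,2,1,2,1,0,1,2,3,0,2,0,1,1]
Step 11: delete h at [12, 22, 25, 37] -> counters=[1,0,2,1,1,0,1,0,0,0,0,2,2,1,0,0,1,0,0,2,0,0,2,0,1,1,1,2,2,1,2,1,0,1,2,3,0,1,0,1,1]
Step 12: insert jc at [13, 25, 30, 39] -> counters=[1,0,2,1,1,0,1,0,0,0,0,2,2,2,0,0,1,0,0,2,0,0,2,0,1,2,1,2,2,1,3,1,0,1,2,3,0,1,0,2,1]
Final counters=[1,0,2,1,1,0,1,0,0,0,0,2,2,2,0,0,1,0,0,2,0,0,2,0,1,2,1,2,2,1,3,1,0,1,2,3,0,1,0,2,1] -> 25 nonzero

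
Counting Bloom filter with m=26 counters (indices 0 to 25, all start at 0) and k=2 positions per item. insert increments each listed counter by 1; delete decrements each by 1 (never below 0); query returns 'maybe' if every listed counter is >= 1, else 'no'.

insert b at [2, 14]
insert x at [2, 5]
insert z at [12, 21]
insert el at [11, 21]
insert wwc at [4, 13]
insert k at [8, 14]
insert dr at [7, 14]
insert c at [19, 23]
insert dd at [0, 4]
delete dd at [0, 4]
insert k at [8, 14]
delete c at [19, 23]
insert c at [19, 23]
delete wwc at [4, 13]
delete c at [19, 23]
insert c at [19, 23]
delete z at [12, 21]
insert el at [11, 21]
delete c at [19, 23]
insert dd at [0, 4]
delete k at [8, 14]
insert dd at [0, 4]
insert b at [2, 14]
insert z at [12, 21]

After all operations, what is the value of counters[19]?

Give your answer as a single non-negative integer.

Step 1: insert b at [2, 14] -> counters=[0,0,1,0,0,0,0,0,0,0,0,0,0,0,1,0,0,0,0,0,0,0,0,0,0,0]
Step 2: insert x at [2, 5] -> counters=[0,0,2,0,0,1,0,0,0,0,0,0,0,0,1,0,0,0,0,0,0,0,0,0,0,0]
Step 3: insert z at [12, 21] -> counters=[0,0,2,0,0,1,0,0,0,0,0,0,1,0,1,0,0,0,0,0,0,1,0,0,0,0]
Step 4: insert el at [11, 21] -> counters=[0,0,2,0,0,1,0,0,0,0,0,1,1,0,1,0,0,0,0,0,0,2,0,0,0,0]
Step 5: insert wwc at [4, 13] -> counters=[0,0,2,0,1,1,0,0,0,0,0,1,1,1,1,0,0,0,0,0,0,2,0,0,0,0]
Step 6: insert k at [8, 14] -> counters=[0,0,2,0,1,1,0,0,1,0,0,1,1,1,2,0,0,0,0,0,0,2,0,0,0,0]
Step 7: insert dr at [7, 14] -> counters=[0,0,2,0,1,1,0,1,1,0,0,1,1,1,3,0,0,0,0,0,0,2,0,0,0,0]
Step 8: insert c at [19, 23] -> counters=[0,0,2,0,1,1,0,1,1,0,0,1,1,1,3,0,0,0,0,1,0,2,0,1,0,0]
Step 9: insert dd at [0, 4] -> counters=[1,0,2,0,2,1,0,1,1,0,0,1,1,1,3,0,0,0,0,1,0,2,0,1,0,0]
Step 10: delete dd at [0, 4] -> counters=[0,0,2,0,1,1,0,1,1,0,0,1,1,1,3,0,0,0,0,1,0,2,0,1,0,0]
Step 11: insert k at [8, 14] -> counters=[0,0,2,0,1,1,0,1,2,0,0,1,1,1,4,0,0,0,0,1,0,2,0,1,0,0]
Step 12: delete c at [19, 23] -> counters=[0,0,2,0,1,1,0,1,2,0,0,1,1,1,4,0,0,0,0,0,0,2,0,0,0,0]
Step 13: insert c at [19, 23] -> counters=[0,0,2,0,1,1,0,1,2,0,0,1,1,1,4,0,0,0,0,1,0,2,0,1,0,0]
Step 14: delete wwc at [4, 13] -> counters=[0,0,2,0,0,1,0,1,2,0,0,1,1,0,4,0,0,0,0,1,0,2,0,1,0,0]
Step 15: delete c at [19, 23] -> counters=[0,0,2,0,0,1,0,1,2,0,0,1,1,0,4,0,0,0,0,0,0,2,0,0,0,0]
Step 16: insert c at [19, 23] -> counters=[0,0,2,0,0,1,0,1,2,0,0,1,1,0,4,0,0,0,0,1,0,2,0,1,0,0]
Step 17: delete z at [12, 21] -> counters=[0,0,2,0,0,1,0,1,2,0,0,1,0,0,4,0,0,0,0,1,0,1,0,1,0,0]
Step 18: insert el at [11, 21] -> counters=[0,0,2,0,0,1,0,1,2,0,0,2,0,0,4,0,0,0,0,1,0,2,0,1,0,0]
Step 19: delete c at [19, 23] -> counters=[0,0,2,0,0,1,0,1,2,0,0,2,0,0,4,0,0,0,0,0,0,2,0,0,0,0]
Step 20: insert dd at [0, 4] -> counters=[1,0,2,0,1,1,0,1,2,0,0,2,0,0,4,0,0,0,0,0,0,2,0,0,0,0]
Step 21: delete k at [8, 14] -> counters=[1,0,2,0,1,1,0,1,1,0,0,2,0,0,3,0,0,0,0,0,0,2,0,0,0,0]
Step 22: insert dd at [0, 4] -> counters=[2,0,2,0,2,1,0,1,1,0,0,2,0,0,3,0,0,0,0,0,0,2,0,0,0,0]
Step 23: insert b at [2, 14] -> counters=[2,0,3,0,2,1,0,1,1,0,0,2,0,0,4,0,0,0,0,0,0,2,0,0,0,0]
Step 24: insert z at [12, 21] -> counters=[2,0,3,0,2,1,0,1,1,0,0,2,1,0,4,0,0,0,0,0,0,3,0,0,0,0]
Final counters=[2,0,3,0,2,1,0,1,1,0,0,2,1,0,4,0,0,0,0,0,0,3,0,0,0,0] -> counters[19]=0

Answer: 0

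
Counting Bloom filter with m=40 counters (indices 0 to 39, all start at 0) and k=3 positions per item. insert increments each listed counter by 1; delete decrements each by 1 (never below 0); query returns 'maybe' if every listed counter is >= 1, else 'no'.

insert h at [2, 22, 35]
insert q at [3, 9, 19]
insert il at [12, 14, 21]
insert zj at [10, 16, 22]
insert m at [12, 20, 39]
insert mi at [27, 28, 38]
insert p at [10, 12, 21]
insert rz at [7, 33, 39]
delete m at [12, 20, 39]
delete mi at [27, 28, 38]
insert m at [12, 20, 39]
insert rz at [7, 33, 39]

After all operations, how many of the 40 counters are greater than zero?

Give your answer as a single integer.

Answer: 15

Derivation:
Step 1: insert h at [2, 22, 35] -> counters=[0,0,1,0,0,0,0,0,0,0,0,0,0,0,0,0,0,0,0,0,0,0,1,0,0,0,0,0,0,0,0,0,0,0,0,1,0,0,0,0]
Step 2: insert q at [3, 9, 19] -> counters=[0,0,1,1,0,0,0,0,0,1,0,0,0,0,0,0,0,0,0,1,0,0,1,0,0,0,0,0,0,0,0,0,0,0,0,1,0,0,0,0]
Step 3: insert il at [12, 14, 21] -> counters=[0,0,1,1,0,0,0,0,0,1,0,0,1,0,1,0,0,0,0,1,0,1,1,0,0,0,0,0,0,0,0,0,0,0,0,1,0,0,0,0]
Step 4: insert zj at [10, 16, 22] -> counters=[0,0,1,1,0,0,0,0,0,1,1,0,1,0,1,0,1,0,0,1,0,1,2,0,0,0,0,0,0,0,0,0,0,0,0,1,0,0,0,0]
Step 5: insert m at [12, 20, 39] -> counters=[0,0,1,1,0,0,0,0,0,1,1,0,2,0,1,0,1,0,0,1,1,1,2,0,0,0,0,0,0,0,0,0,0,0,0,1,0,0,0,1]
Step 6: insert mi at [27, 28, 38] -> counters=[0,0,1,1,0,0,0,0,0,1,1,0,2,0,1,0,1,0,0,1,1,1,2,0,0,0,0,1,1,0,0,0,0,0,0,1,0,0,1,1]
Step 7: insert p at [10, 12, 21] -> counters=[0,0,1,1,0,0,0,0,0,1,2,0,3,0,1,0,1,0,0,1,1,2,2,0,0,0,0,1,1,0,0,0,0,0,0,1,0,0,1,1]
Step 8: insert rz at [7, 33, 39] -> counters=[0,0,1,1,0,0,0,1,0,1,2,0,3,0,1,0,1,0,0,1,1,2,2,0,0,0,0,1,1,0,0,0,0,1,0,1,0,0,1,2]
Step 9: delete m at [12, 20, 39] -> counters=[0,0,1,1,0,0,0,1,0,1,2,0,2,0,1,0,1,0,0,1,0,2,2,0,0,0,0,1,1,0,0,0,0,1,0,1,0,0,1,1]
Step 10: delete mi at [27, 28, 38] -> counters=[0,0,1,1,0,0,0,1,0,1,2,0,2,0,1,0,1,0,0,1,0,2,2,0,0,0,0,0,0,0,0,0,0,1,0,1,0,0,0,1]
Step 11: insert m at [12, 20, 39] -> counters=[0,0,1,1,0,0,0,1,0,1,2,0,3,0,1,0,1,0,0,1,1,2,2,0,0,0,0,0,0,0,0,0,0,1,0,1,0,0,0,2]
Step 12: insert rz at [7, 33, 39] -> counters=[0,0,1,1,0,0,0,2,0,1,2,0,3,0,1,0,1,0,0,1,1,2,2,0,0,0,0,0,0,0,0,0,0,2,0,1,0,0,0,3]
Final counters=[0,0,1,1,0,0,0,2,0,1,2,0,3,0,1,0,1,0,0,1,1,2,2,0,0,0,0,0,0,0,0,0,0,2,0,1,0,0,0,3] -> 15 nonzero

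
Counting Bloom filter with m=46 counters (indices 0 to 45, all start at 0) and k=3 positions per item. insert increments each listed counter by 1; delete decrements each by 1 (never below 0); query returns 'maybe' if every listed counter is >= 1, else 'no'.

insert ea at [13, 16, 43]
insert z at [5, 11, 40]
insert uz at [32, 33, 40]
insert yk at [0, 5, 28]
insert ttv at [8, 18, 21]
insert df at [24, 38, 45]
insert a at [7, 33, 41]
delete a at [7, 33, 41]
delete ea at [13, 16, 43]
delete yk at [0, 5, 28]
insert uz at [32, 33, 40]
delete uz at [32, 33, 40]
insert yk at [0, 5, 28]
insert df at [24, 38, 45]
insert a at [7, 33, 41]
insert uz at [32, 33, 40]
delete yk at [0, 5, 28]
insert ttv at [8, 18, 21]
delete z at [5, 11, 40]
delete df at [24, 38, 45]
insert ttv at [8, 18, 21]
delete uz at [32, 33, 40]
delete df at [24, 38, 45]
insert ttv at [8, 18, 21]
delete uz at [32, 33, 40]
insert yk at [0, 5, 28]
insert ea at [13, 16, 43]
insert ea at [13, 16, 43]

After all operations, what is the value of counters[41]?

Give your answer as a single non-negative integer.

Answer: 1

Derivation:
Step 1: insert ea at [13, 16, 43] -> counters=[0,0,0,0,0,0,0,0,0,0,0,0,0,1,0,0,1,0,0,0,0,0,0,0,0,0,0,0,0,0,0,0,0,0,0,0,0,0,0,0,0,0,0,1,0,0]
Step 2: insert z at [5, 11, 40] -> counters=[0,0,0,0,0,1,0,0,0,0,0,1,0,1,0,0,1,0,0,0,0,0,0,0,0,0,0,0,0,0,0,0,0,0,0,0,0,0,0,0,1,0,0,1,0,0]
Step 3: insert uz at [32, 33, 40] -> counters=[0,0,0,0,0,1,0,0,0,0,0,1,0,1,0,0,1,0,0,0,0,0,0,0,0,0,0,0,0,0,0,0,1,1,0,0,0,0,0,0,2,0,0,1,0,0]
Step 4: insert yk at [0, 5, 28] -> counters=[1,0,0,0,0,2,0,0,0,0,0,1,0,1,0,0,1,0,0,0,0,0,0,0,0,0,0,0,1,0,0,0,1,1,0,0,0,0,0,0,2,0,0,1,0,0]
Step 5: insert ttv at [8, 18, 21] -> counters=[1,0,0,0,0,2,0,0,1,0,0,1,0,1,0,0,1,0,1,0,0,1,0,0,0,0,0,0,1,0,0,0,1,1,0,0,0,0,0,0,2,0,0,1,0,0]
Step 6: insert df at [24, 38, 45] -> counters=[1,0,0,0,0,2,0,0,1,0,0,1,0,1,0,0,1,0,1,0,0,1,0,0,1,0,0,0,1,0,0,0,1,1,0,0,0,0,1,0,2,0,0,1,0,1]
Step 7: insert a at [7, 33, 41] -> counters=[1,0,0,0,0,2,0,1,1,0,0,1,0,1,0,0,1,0,1,0,0,1,0,0,1,0,0,0,1,0,0,0,1,2,0,0,0,0,1,0,2,1,0,1,0,1]
Step 8: delete a at [7, 33, 41] -> counters=[1,0,0,0,0,2,0,0,1,0,0,1,0,1,0,0,1,0,1,0,0,1,0,0,1,0,0,0,1,0,0,0,1,1,0,0,0,0,1,0,2,0,0,1,0,1]
Step 9: delete ea at [13, 16, 43] -> counters=[1,0,0,0,0,2,0,0,1,0,0,1,0,0,0,0,0,0,1,0,0,1,0,0,1,0,0,0,1,0,0,0,1,1,0,0,0,0,1,0,2,0,0,0,0,1]
Step 10: delete yk at [0, 5, 28] -> counters=[0,0,0,0,0,1,0,0,1,0,0,1,0,0,0,0,0,0,1,0,0,1,0,0,1,0,0,0,0,0,0,0,1,1,0,0,0,0,1,0,2,0,0,0,0,1]
Step 11: insert uz at [32, 33, 40] -> counters=[0,0,0,0,0,1,0,0,1,0,0,1,0,0,0,0,0,0,1,0,0,1,0,0,1,0,0,0,0,0,0,0,2,2,0,0,0,0,1,0,3,0,0,0,0,1]
Step 12: delete uz at [32, 33, 40] -> counters=[0,0,0,0,0,1,0,0,1,0,0,1,0,0,0,0,0,0,1,0,0,1,0,0,1,0,0,0,0,0,0,0,1,1,0,0,0,0,1,0,2,0,0,0,0,1]
Step 13: insert yk at [0, 5, 28] -> counters=[1,0,0,0,0,2,0,0,1,0,0,1,0,0,0,0,0,0,1,0,0,1,0,0,1,0,0,0,1,0,0,0,1,1,0,0,0,0,1,0,2,0,0,0,0,1]
Step 14: insert df at [24, 38, 45] -> counters=[1,0,0,0,0,2,0,0,1,0,0,1,0,0,0,0,0,0,1,0,0,1,0,0,2,0,0,0,1,0,0,0,1,1,0,0,0,0,2,0,2,0,0,0,0,2]
Step 15: insert a at [7, 33, 41] -> counters=[1,0,0,0,0,2,0,1,1,0,0,1,0,0,0,0,0,0,1,0,0,1,0,0,2,0,0,0,1,0,0,0,1,2,0,0,0,0,2,0,2,1,0,0,0,2]
Step 16: insert uz at [32, 33, 40] -> counters=[1,0,0,0,0,2,0,1,1,0,0,1,0,0,0,0,0,0,1,0,0,1,0,0,2,0,0,0,1,0,0,0,2,3,0,0,0,0,2,0,3,1,0,0,0,2]
Step 17: delete yk at [0, 5, 28] -> counters=[0,0,0,0,0,1,0,1,1,0,0,1,0,0,0,0,0,0,1,0,0,1,0,0,2,0,0,0,0,0,0,0,2,3,0,0,0,0,2,0,3,1,0,0,0,2]
Step 18: insert ttv at [8, 18, 21] -> counters=[0,0,0,0,0,1,0,1,2,0,0,1,0,0,0,0,0,0,2,0,0,2,0,0,2,0,0,0,0,0,0,0,2,3,0,0,0,0,2,0,3,1,0,0,0,2]
Step 19: delete z at [5, 11, 40] -> counters=[0,0,0,0,0,0,0,1,2,0,0,0,0,0,0,0,0,0,2,0,0,2,0,0,2,0,0,0,0,0,0,0,2,3,0,0,0,0,2,0,2,1,0,0,0,2]
Step 20: delete df at [24, 38, 45] -> counters=[0,0,0,0,0,0,0,1,2,0,0,0,0,0,0,0,0,0,2,0,0,2,0,0,1,0,0,0,0,0,0,0,2,3,0,0,0,0,1,0,2,1,0,0,0,1]
Step 21: insert ttv at [8, 18, 21] -> counters=[0,0,0,0,0,0,0,1,3,0,0,0,0,0,0,0,0,0,3,0,0,3,0,0,1,0,0,0,0,0,0,0,2,3,0,0,0,0,1,0,2,1,0,0,0,1]
Step 22: delete uz at [32, 33, 40] -> counters=[0,0,0,0,0,0,0,1,3,0,0,0,0,0,0,0,0,0,3,0,0,3,0,0,1,0,0,0,0,0,0,0,1,2,0,0,0,0,1,0,1,1,0,0,0,1]
Step 23: delete df at [24, 38, 45] -> counters=[0,0,0,0,0,0,0,1,3,0,0,0,0,0,0,0,0,0,3,0,0,3,0,0,0,0,0,0,0,0,0,0,1,2,0,0,0,0,0,0,1,1,0,0,0,0]
Step 24: insert ttv at [8, 18, 21] -> counters=[0,0,0,0,0,0,0,1,4,0,0,0,0,0,0,0,0,0,4,0,0,4,0,0,0,0,0,0,0,0,0,0,1,2,0,0,0,0,0,0,1,1,0,0,0,0]
Step 25: delete uz at [32, 33, 40] -> counters=[0,0,0,0,0,0,0,1,4,0,0,0,0,0,0,0,0,0,4,0,0,4,0,0,0,0,0,0,0,0,0,0,0,1,0,0,0,0,0,0,0,1,0,0,0,0]
Step 26: insert yk at [0, 5, 28] -> counters=[1,0,0,0,0,1,0,1,4,0,0,0,0,0,0,0,0,0,4,0,0,4,0,0,0,0,0,0,1,0,0,0,0,1,0,0,0,0,0,0,0,1,0,0,0,0]
Step 27: insert ea at [13, 16, 43] -> counters=[1,0,0,0,0,1,0,1,4,0,0,0,0,1,0,0,1,0,4,0,0,4,0,0,0,0,0,0,1,0,0,0,0,1,0,0,0,0,0,0,0,1,0,1,0,0]
Step 28: insert ea at [13, 16, 43] -> counters=[1,0,0,0,0,1,0,1,4,0,0,0,0,2,0,0,2,0,4,0,0,4,0,0,0,0,0,0,1,0,0,0,0,1,0,0,0,0,0,0,0,1,0,2,0,0]
Final counters=[1,0,0,0,0,1,0,1,4,0,0,0,0,2,0,0,2,0,4,0,0,4,0,0,0,0,0,0,1,0,0,0,0,1,0,0,0,0,0,0,0,1,0,2,0,0] -> counters[41]=1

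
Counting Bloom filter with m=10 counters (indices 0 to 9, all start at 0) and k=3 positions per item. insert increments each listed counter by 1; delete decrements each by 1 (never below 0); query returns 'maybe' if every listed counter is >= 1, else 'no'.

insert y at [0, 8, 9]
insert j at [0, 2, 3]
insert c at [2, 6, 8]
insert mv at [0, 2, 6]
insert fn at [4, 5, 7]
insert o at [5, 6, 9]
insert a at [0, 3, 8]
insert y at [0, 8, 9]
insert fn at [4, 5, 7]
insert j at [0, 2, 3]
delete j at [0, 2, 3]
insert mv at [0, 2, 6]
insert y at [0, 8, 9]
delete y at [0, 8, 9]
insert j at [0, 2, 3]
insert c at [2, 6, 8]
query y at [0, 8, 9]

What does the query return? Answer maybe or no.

Answer: maybe

Derivation:
Step 1: insert y at [0, 8, 9] -> counters=[1,0,0,0,0,0,0,0,1,1]
Step 2: insert j at [0, 2, 3] -> counters=[2,0,1,1,0,0,0,0,1,1]
Step 3: insert c at [2, 6, 8] -> counters=[2,0,2,1,0,0,1,0,2,1]
Step 4: insert mv at [0, 2, 6] -> counters=[3,0,3,1,0,0,2,0,2,1]
Step 5: insert fn at [4, 5, 7] -> counters=[3,0,3,1,1,1,2,1,2,1]
Step 6: insert o at [5, 6, 9] -> counters=[3,0,3,1,1,2,3,1,2,2]
Step 7: insert a at [0, 3, 8] -> counters=[4,0,3,2,1,2,3,1,3,2]
Step 8: insert y at [0, 8, 9] -> counters=[5,0,3,2,1,2,3,1,4,3]
Step 9: insert fn at [4, 5, 7] -> counters=[5,0,3,2,2,3,3,2,4,3]
Step 10: insert j at [0, 2, 3] -> counters=[6,0,4,3,2,3,3,2,4,3]
Step 11: delete j at [0, 2, 3] -> counters=[5,0,3,2,2,3,3,2,4,3]
Step 12: insert mv at [0, 2, 6] -> counters=[6,0,4,2,2,3,4,2,4,3]
Step 13: insert y at [0, 8, 9] -> counters=[7,0,4,2,2,3,4,2,5,4]
Step 14: delete y at [0, 8, 9] -> counters=[6,0,4,2,2,3,4,2,4,3]
Step 15: insert j at [0, 2, 3] -> counters=[7,0,5,3,2,3,4,2,4,3]
Step 16: insert c at [2, 6, 8] -> counters=[7,0,6,3,2,3,5,2,5,3]
Query y: check counters[0]=7 counters[8]=5 counters[9]=3 -> maybe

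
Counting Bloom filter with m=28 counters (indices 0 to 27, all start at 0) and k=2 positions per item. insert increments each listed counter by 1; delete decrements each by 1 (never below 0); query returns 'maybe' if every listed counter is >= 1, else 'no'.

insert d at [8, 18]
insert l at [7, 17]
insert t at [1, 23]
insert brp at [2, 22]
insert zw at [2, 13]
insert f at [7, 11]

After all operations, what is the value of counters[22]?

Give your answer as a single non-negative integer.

Answer: 1

Derivation:
Step 1: insert d at [8, 18] -> counters=[0,0,0,0,0,0,0,0,1,0,0,0,0,0,0,0,0,0,1,0,0,0,0,0,0,0,0,0]
Step 2: insert l at [7, 17] -> counters=[0,0,0,0,0,0,0,1,1,0,0,0,0,0,0,0,0,1,1,0,0,0,0,0,0,0,0,0]
Step 3: insert t at [1, 23] -> counters=[0,1,0,0,0,0,0,1,1,0,0,0,0,0,0,0,0,1,1,0,0,0,0,1,0,0,0,0]
Step 4: insert brp at [2, 22] -> counters=[0,1,1,0,0,0,0,1,1,0,0,0,0,0,0,0,0,1,1,0,0,0,1,1,0,0,0,0]
Step 5: insert zw at [2, 13] -> counters=[0,1,2,0,0,0,0,1,1,0,0,0,0,1,0,0,0,1,1,0,0,0,1,1,0,0,0,0]
Step 6: insert f at [7, 11] -> counters=[0,1,2,0,0,0,0,2,1,0,0,1,0,1,0,0,0,1,1,0,0,0,1,1,0,0,0,0]
Final counters=[0,1,2,0,0,0,0,2,1,0,0,1,0,1,0,0,0,1,1,0,0,0,1,1,0,0,0,0] -> counters[22]=1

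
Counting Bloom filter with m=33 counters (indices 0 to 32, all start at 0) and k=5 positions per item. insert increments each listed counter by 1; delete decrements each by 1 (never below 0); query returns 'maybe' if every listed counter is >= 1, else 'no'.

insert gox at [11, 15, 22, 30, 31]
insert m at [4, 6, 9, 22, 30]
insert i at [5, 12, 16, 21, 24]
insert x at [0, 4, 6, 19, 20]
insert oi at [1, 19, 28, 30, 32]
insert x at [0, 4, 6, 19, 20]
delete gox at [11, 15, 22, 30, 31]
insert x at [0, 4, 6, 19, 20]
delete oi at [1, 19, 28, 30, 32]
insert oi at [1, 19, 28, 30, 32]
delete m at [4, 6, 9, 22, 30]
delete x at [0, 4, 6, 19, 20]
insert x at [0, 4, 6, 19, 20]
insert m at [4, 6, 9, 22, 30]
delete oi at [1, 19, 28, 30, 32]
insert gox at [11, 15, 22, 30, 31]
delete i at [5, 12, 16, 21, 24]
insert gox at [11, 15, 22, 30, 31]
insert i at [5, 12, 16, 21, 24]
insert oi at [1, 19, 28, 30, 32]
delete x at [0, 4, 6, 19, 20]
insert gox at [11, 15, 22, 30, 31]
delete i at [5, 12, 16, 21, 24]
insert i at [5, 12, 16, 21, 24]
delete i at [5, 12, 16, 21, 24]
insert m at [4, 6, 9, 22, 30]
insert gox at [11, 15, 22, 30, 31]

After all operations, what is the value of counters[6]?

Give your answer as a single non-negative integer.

Step 1: insert gox at [11, 15, 22, 30, 31] -> counters=[0,0,0,0,0,0,0,0,0,0,0,1,0,0,0,1,0,0,0,0,0,0,1,0,0,0,0,0,0,0,1,1,0]
Step 2: insert m at [4, 6, 9, 22, 30] -> counters=[0,0,0,0,1,0,1,0,0,1,0,1,0,0,0,1,0,0,0,0,0,0,2,0,0,0,0,0,0,0,2,1,0]
Step 3: insert i at [5, 12, 16, 21, 24] -> counters=[0,0,0,0,1,1,1,0,0,1,0,1,1,0,0,1,1,0,0,0,0,1,2,0,1,0,0,0,0,0,2,1,0]
Step 4: insert x at [0, 4, 6, 19, 20] -> counters=[1,0,0,0,2,1,2,0,0,1,0,1,1,0,0,1,1,0,0,1,1,1,2,0,1,0,0,0,0,0,2,1,0]
Step 5: insert oi at [1, 19, 28, 30, 32] -> counters=[1,1,0,0,2,1,2,0,0,1,0,1,1,0,0,1,1,0,0,2,1,1,2,0,1,0,0,0,1,0,3,1,1]
Step 6: insert x at [0, 4, 6, 19, 20] -> counters=[2,1,0,0,3,1,3,0,0,1,0,1,1,0,0,1,1,0,0,3,2,1,2,0,1,0,0,0,1,0,3,1,1]
Step 7: delete gox at [11, 15, 22, 30, 31] -> counters=[2,1,0,0,3,1,3,0,0,1,0,0,1,0,0,0,1,0,0,3,2,1,1,0,1,0,0,0,1,0,2,0,1]
Step 8: insert x at [0, 4, 6, 19, 20] -> counters=[3,1,0,0,4,1,4,0,0,1,0,0,1,0,0,0,1,0,0,4,3,1,1,0,1,0,0,0,1,0,2,0,1]
Step 9: delete oi at [1, 19, 28, 30, 32] -> counters=[3,0,0,0,4,1,4,0,0,1,0,0,1,0,0,0,1,0,0,3,3,1,1,0,1,0,0,0,0,0,1,0,0]
Step 10: insert oi at [1, 19, 28, 30, 32] -> counters=[3,1,0,0,4,1,4,0,0,1,0,0,1,0,0,0,1,0,0,4,3,1,1,0,1,0,0,0,1,0,2,0,1]
Step 11: delete m at [4, 6, 9, 22, 30] -> counters=[3,1,0,0,3,1,3,0,0,0,0,0,1,0,0,0,1,0,0,4,3,1,0,0,1,0,0,0,1,0,1,0,1]
Step 12: delete x at [0, 4, 6, 19, 20] -> counters=[2,1,0,0,2,1,2,0,0,0,0,0,1,0,0,0,1,0,0,3,2,1,0,0,1,0,0,0,1,0,1,0,1]
Step 13: insert x at [0, 4, 6, 19, 20] -> counters=[3,1,0,0,3,1,3,0,0,0,0,0,1,0,0,0,1,0,0,4,3,1,0,0,1,0,0,0,1,0,1,0,1]
Step 14: insert m at [4, 6, 9, 22, 30] -> counters=[3,1,0,0,4,1,4,0,0,1,0,0,1,0,0,0,1,0,0,4,3,1,1,0,1,0,0,0,1,0,2,0,1]
Step 15: delete oi at [1, 19, 28, 30, 32] -> counters=[3,0,0,0,4,1,4,0,0,1,0,0,1,0,0,0,1,0,0,3,3,1,1,0,1,0,0,0,0,0,1,0,0]
Step 16: insert gox at [11, 15, 22, 30, 31] -> counters=[3,0,0,0,4,1,4,0,0,1,0,1,1,0,0,1,1,0,0,3,3,1,2,0,1,0,0,0,0,0,2,1,0]
Step 17: delete i at [5, 12, 16, 21, 24] -> counters=[3,0,0,0,4,0,4,0,0,1,0,1,0,0,0,1,0,0,0,3,3,0,2,0,0,0,0,0,0,0,2,1,0]
Step 18: insert gox at [11, 15, 22, 30, 31] -> counters=[3,0,0,0,4,0,4,0,0,1,0,2,0,0,0,2,0,0,0,3,3,0,3,0,0,0,0,0,0,0,3,2,0]
Step 19: insert i at [5, 12, 16, 21, 24] -> counters=[3,0,0,0,4,1,4,0,0,1,0,2,1,0,0,2,1,0,0,3,3,1,3,0,1,0,0,0,0,0,3,2,0]
Step 20: insert oi at [1, 19, 28, 30, 32] -> counters=[3,1,0,0,4,1,4,0,0,1,0,2,1,0,0,2,1,0,0,4,3,1,3,0,1,0,0,0,1,0,4,2,1]
Step 21: delete x at [0, 4, 6, 19, 20] -> counters=[2,1,0,0,3,1,3,0,0,1,0,2,1,0,0,2,1,0,0,3,2,1,3,0,1,0,0,0,1,0,4,2,1]
Step 22: insert gox at [11, 15, 22, 30, 31] -> counters=[2,1,0,0,3,1,3,0,0,1,0,3,1,0,0,3,1,0,0,3,2,1,4,0,1,0,0,0,1,0,5,3,1]
Step 23: delete i at [5, 12, 16, 21, 24] -> counters=[2,1,0,0,3,0,3,0,0,1,0,3,0,0,0,3,0,0,0,3,2,0,4,0,0,0,0,0,1,0,5,3,1]
Step 24: insert i at [5, 12, 16, 21, 24] -> counters=[2,1,0,0,3,1,3,0,0,1,0,3,1,0,0,3,1,0,0,3,2,1,4,0,1,0,0,0,1,0,5,3,1]
Step 25: delete i at [5, 12, 16, 21, 24] -> counters=[2,1,0,0,3,0,3,0,0,1,0,3,0,0,0,3,0,0,0,3,2,0,4,0,0,0,0,0,1,0,5,3,1]
Step 26: insert m at [4, 6, 9, 22, 30] -> counters=[2,1,0,0,4,0,4,0,0,2,0,3,0,0,0,3,0,0,0,3,2,0,5,0,0,0,0,0,1,0,6,3,1]
Step 27: insert gox at [11, 15, 22, 30, 31] -> counters=[2,1,0,0,4,0,4,0,0,2,0,4,0,0,0,4,0,0,0,3,2,0,6,0,0,0,0,0,1,0,7,4,1]
Final counters=[2,1,0,0,4,0,4,0,0,2,0,4,0,0,0,4,0,0,0,3,2,0,6,0,0,0,0,0,1,0,7,4,1] -> counters[6]=4

Answer: 4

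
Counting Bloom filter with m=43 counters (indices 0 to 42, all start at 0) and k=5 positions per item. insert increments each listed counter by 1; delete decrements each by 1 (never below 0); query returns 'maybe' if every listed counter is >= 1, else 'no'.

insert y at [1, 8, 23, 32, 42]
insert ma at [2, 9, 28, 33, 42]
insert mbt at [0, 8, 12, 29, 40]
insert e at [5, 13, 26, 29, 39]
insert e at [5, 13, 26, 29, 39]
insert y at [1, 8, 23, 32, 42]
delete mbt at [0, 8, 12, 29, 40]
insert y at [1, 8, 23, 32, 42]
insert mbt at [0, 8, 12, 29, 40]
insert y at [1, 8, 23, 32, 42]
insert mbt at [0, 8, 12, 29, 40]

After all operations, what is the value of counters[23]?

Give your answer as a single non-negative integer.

Step 1: insert y at [1, 8, 23, 32, 42] -> counters=[0,1,0,0,0,0,0,0,1,0,0,0,0,0,0,0,0,0,0,0,0,0,0,1,0,0,0,0,0,0,0,0,1,0,0,0,0,0,0,0,0,0,1]
Step 2: insert ma at [2, 9, 28, 33, 42] -> counters=[0,1,1,0,0,0,0,0,1,1,0,0,0,0,0,0,0,0,0,0,0,0,0,1,0,0,0,0,1,0,0,0,1,1,0,0,0,0,0,0,0,0,2]
Step 3: insert mbt at [0, 8, 12, 29, 40] -> counters=[1,1,1,0,0,0,0,0,2,1,0,0,1,0,0,0,0,0,0,0,0,0,0,1,0,0,0,0,1,1,0,0,1,1,0,0,0,0,0,0,1,0,2]
Step 4: insert e at [5, 13, 26, 29, 39] -> counters=[1,1,1,0,0,1,0,0,2,1,0,0,1,1,0,0,0,0,0,0,0,0,0,1,0,0,1,0,1,2,0,0,1,1,0,0,0,0,0,1,1,0,2]
Step 5: insert e at [5, 13, 26, 29, 39] -> counters=[1,1,1,0,0,2,0,0,2,1,0,0,1,2,0,0,0,0,0,0,0,0,0,1,0,0,2,0,1,3,0,0,1,1,0,0,0,0,0,2,1,0,2]
Step 6: insert y at [1, 8, 23, 32, 42] -> counters=[1,2,1,0,0,2,0,0,3,1,0,0,1,2,0,0,0,0,0,0,0,0,0,2,0,0,2,0,1,3,0,0,2,1,0,0,0,0,0,2,1,0,3]
Step 7: delete mbt at [0, 8, 12, 29, 40] -> counters=[0,2,1,0,0,2,0,0,2,1,0,0,0,2,0,0,0,0,0,0,0,0,0,2,0,0,2,0,1,2,0,0,2,1,0,0,0,0,0,2,0,0,3]
Step 8: insert y at [1, 8, 23, 32, 42] -> counters=[0,3,1,0,0,2,0,0,3,1,0,0,0,2,0,0,0,0,0,0,0,0,0,3,0,0,2,0,1,2,0,0,3,1,0,0,0,0,0,2,0,0,4]
Step 9: insert mbt at [0, 8, 12, 29, 40] -> counters=[1,3,1,0,0,2,0,0,4,1,0,0,1,2,0,0,0,0,0,0,0,0,0,3,0,0,2,0,1,3,0,0,3,1,0,0,0,0,0,2,1,0,4]
Step 10: insert y at [1, 8, 23, 32, 42] -> counters=[1,4,1,0,0,2,0,0,5,1,0,0,1,2,0,0,0,0,0,0,0,0,0,4,0,0,2,0,1,3,0,0,4,1,0,0,0,0,0,2,1,0,5]
Step 11: insert mbt at [0, 8, 12, 29, 40] -> counters=[2,4,1,0,0,2,0,0,6,1,0,0,2,2,0,0,0,0,0,0,0,0,0,4,0,0,2,0,1,4,0,0,4,1,0,0,0,0,0,2,2,0,5]
Final counters=[2,4,1,0,0,2,0,0,6,1,0,0,2,2,0,0,0,0,0,0,0,0,0,4,0,0,2,0,1,4,0,0,4,1,0,0,0,0,0,2,2,0,5] -> counters[23]=4

Answer: 4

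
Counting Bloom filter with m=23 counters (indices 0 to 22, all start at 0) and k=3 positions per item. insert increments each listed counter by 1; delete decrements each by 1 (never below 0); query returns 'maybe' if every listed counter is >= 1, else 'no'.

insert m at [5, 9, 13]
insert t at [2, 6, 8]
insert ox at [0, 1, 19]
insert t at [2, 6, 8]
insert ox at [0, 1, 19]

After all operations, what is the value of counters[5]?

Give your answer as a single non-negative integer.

Step 1: insert m at [5, 9, 13] -> counters=[0,0,0,0,0,1,0,0,0,1,0,0,0,1,0,0,0,0,0,0,0,0,0]
Step 2: insert t at [2, 6, 8] -> counters=[0,0,1,0,0,1,1,0,1,1,0,0,0,1,0,0,0,0,0,0,0,0,0]
Step 3: insert ox at [0, 1, 19] -> counters=[1,1,1,0,0,1,1,0,1,1,0,0,0,1,0,0,0,0,0,1,0,0,0]
Step 4: insert t at [2, 6, 8] -> counters=[1,1,2,0,0,1,2,0,2,1,0,0,0,1,0,0,0,0,0,1,0,0,0]
Step 5: insert ox at [0, 1, 19] -> counters=[2,2,2,0,0,1,2,0,2,1,0,0,0,1,0,0,0,0,0,2,0,0,0]
Final counters=[2,2,2,0,0,1,2,0,2,1,0,0,0,1,0,0,0,0,0,2,0,0,0] -> counters[5]=1

Answer: 1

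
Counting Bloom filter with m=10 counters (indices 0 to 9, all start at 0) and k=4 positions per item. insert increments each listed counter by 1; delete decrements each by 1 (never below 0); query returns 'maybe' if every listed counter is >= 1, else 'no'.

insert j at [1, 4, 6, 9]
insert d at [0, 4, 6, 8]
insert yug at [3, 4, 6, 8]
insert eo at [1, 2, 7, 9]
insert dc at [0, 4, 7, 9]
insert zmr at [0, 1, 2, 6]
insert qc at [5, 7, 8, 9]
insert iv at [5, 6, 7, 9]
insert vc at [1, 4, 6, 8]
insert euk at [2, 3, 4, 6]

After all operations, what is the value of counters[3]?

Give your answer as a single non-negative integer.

Answer: 2

Derivation:
Step 1: insert j at [1, 4, 6, 9] -> counters=[0,1,0,0,1,0,1,0,0,1]
Step 2: insert d at [0, 4, 6, 8] -> counters=[1,1,0,0,2,0,2,0,1,1]
Step 3: insert yug at [3, 4, 6, 8] -> counters=[1,1,0,1,3,0,3,0,2,1]
Step 4: insert eo at [1, 2, 7, 9] -> counters=[1,2,1,1,3,0,3,1,2,2]
Step 5: insert dc at [0, 4, 7, 9] -> counters=[2,2,1,1,4,0,3,2,2,3]
Step 6: insert zmr at [0, 1, 2, 6] -> counters=[3,3,2,1,4,0,4,2,2,3]
Step 7: insert qc at [5, 7, 8, 9] -> counters=[3,3,2,1,4,1,4,3,3,4]
Step 8: insert iv at [5, 6, 7, 9] -> counters=[3,3,2,1,4,2,5,4,3,5]
Step 9: insert vc at [1, 4, 6, 8] -> counters=[3,4,2,1,5,2,6,4,4,5]
Step 10: insert euk at [2, 3, 4, 6] -> counters=[3,4,3,2,6,2,7,4,4,5]
Final counters=[3,4,3,2,6,2,7,4,4,5] -> counters[3]=2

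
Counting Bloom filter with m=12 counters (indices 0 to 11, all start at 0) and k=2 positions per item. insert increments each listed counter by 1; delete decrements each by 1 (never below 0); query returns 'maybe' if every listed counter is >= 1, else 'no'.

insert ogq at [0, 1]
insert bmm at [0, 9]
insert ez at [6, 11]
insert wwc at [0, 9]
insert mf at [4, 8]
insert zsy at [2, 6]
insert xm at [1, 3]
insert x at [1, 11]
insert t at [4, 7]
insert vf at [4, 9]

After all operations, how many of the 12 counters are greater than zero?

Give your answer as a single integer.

Answer: 10

Derivation:
Step 1: insert ogq at [0, 1] -> counters=[1,1,0,0,0,0,0,0,0,0,0,0]
Step 2: insert bmm at [0, 9] -> counters=[2,1,0,0,0,0,0,0,0,1,0,0]
Step 3: insert ez at [6, 11] -> counters=[2,1,0,0,0,0,1,0,0,1,0,1]
Step 4: insert wwc at [0, 9] -> counters=[3,1,0,0,0,0,1,0,0,2,0,1]
Step 5: insert mf at [4, 8] -> counters=[3,1,0,0,1,0,1,0,1,2,0,1]
Step 6: insert zsy at [2, 6] -> counters=[3,1,1,0,1,0,2,0,1,2,0,1]
Step 7: insert xm at [1, 3] -> counters=[3,2,1,1,1,0,2,0,1,2,0,1]
Step 8: insert x at [1, 11] -> counters=[3,3,1,1,1,0,2,0,1,2,0,2]
Step 9: insert t at [4, 7] -> counters=[3,3,1,1,2,0,2,1,1,2,0,2]
Step 10: insert vf at [4, 9] -> counters=[3,3,1,1,3,0,2,1,1,3,0,2]
Final counters=[3,3,1,1,3,0,2,1,1,3,0,2] -> 10 nonzero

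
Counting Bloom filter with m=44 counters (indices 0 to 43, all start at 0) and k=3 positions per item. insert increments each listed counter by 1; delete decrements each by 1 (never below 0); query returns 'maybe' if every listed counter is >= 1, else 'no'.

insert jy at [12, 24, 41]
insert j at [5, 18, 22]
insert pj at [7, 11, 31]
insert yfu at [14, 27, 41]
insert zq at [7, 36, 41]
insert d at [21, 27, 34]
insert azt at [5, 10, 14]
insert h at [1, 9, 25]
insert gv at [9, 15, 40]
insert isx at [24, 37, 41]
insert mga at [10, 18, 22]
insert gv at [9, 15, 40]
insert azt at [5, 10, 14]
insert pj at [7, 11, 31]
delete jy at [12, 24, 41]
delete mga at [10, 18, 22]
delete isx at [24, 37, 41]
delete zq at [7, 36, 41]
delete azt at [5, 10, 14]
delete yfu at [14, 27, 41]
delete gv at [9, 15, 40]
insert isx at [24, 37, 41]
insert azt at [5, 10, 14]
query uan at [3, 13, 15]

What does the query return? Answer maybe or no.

Step 1: insert jy at [12, 24, 41] -> counters=[0,0,0,0,0,0,0,0,0,0,0,0,1,0,0,0,0,0,0,0,0,0,0,0,1,0,0,0,0,0,0,0,0,0,0,0,0,0,0,0,0,1,0,0]
Step 2: insert j at [5, 18, 22] -> counters=[0,0,0,0,0,1,0,0,0,0,0,0,1,0,0,0,0,0,1,0,0,0,1,0,1,0,0,0,0,0,0,0,0,0,0,0,0,0,0,0,0,1,0,0]
Step 3: insert pj at [7, 11, 31] -> counters=[0,0,0,0,0,1,0,1,0,0,0,1,1,0,0,0,0,0,1,0,0,0,1,0,1,0,0,0,0,0,0,1,0,0,0,0,0,0,0,0,0,1,0,0]
Step 4: insert yfu at [14, 27, 41] -> counters=[0,0,0,0,0,1,0,1,0,0,0,1,1,0,1,0,0,0,1,0,0,0,1,0,1,0,0,1,0,0,0,1,0,0,0,0,0,0,0,0,0,2,0,0]
Step 5: insert zq at [7, 36, 41] -> counters=[0,0,0,0,0,1,0,2,0,0,0,1,1,0,1,0,0,0,1,0,0,0,1,0,1,0,0,1,0,0,0,1,0,0,0,0,1,0,0,0,0,3,0,0]
Step 6: insert d at [21, 27, 34] -> counters=[0,0,0,0,0,1,0,2,0,0,0,1,1,0,1,0,0,0,1,0,0,1,1,0,1,0,0,2,0,0,0,1,0,0,1,0,1,0,0,0,0,3,0,0]
Step 7: insert azt at [5, 10, 14] -> counters=[0,0,0,0,0,2,0,2,0,0,1,1,1,0,2,0,0,0,1,0,0,1,1,0,1,0,0,2,0,0,0,1,0,0,1,0,1,0,0,0,0,3,0,0]
Step 8: insert h at [1, 9, 25] -> counters=[0,1,0,0,0,2,0,2,0,1,1,1,1,0,2,0,0,0,1,0,0,1,1,0,1,1,0,2,0,0,0,1,0,0,1,0,1,0,0,0,0,3,0,0]
Step 9: insert gv at [9, 15, 40] -> counters=[0,1,0,0,0,2,0,2,0,2,1,1,1,0,2,1,0,0,1,0,0,1,1,0,1,1,0,2,0,0,0,1,0,0,1,0,1,0,0,0,1,3,0,0]
Step 10: insert isx at [24, 37, 41] -> counters=[0,1,0,0,0,2,0,2,0,2,1,1,1,0,2,1,0,0,1,0,0,1,1,0,2,1,0,2,0,0,0,1,0,0,1,0,1,1,0,0,1,4,0,0]
Step 11: insert mga at [10, 18, 22] -> counters=[0,1,0,0,0,2,0,2,0,2,2,1,1,0,2,1,0,0,2,0,0,1,2,0,2,1,0,2,0,0,0,1,0,0,1,0,1,1,0,0,1,4,0,0]
Step 12: insert gv at [9, 15, 40] -> counters=[0,1,0,0,0,2,0,2,0,3,2,1,1,0,2,2,0,0,2,0,0,1,2,0,2,1,0,2,0,0,0,1,0,0,1,0,1,1,0,0,2,4,0,0]
Step 13: insert azt at [5, 10, 14] -> counters=[0,1,0,0,0,3,0,2,0,3,3,1,1,0,3,2,0,0,2,0,0,1,2,0,2,1,0,2,0,0,0,1,0,0,1,0,1,1,0,0,2,4,0,0]
Step 14: insert pj at [7, 11, 31] -> counters=[0,1,0,0,0,3,0,3,0,3,3,2,1,0,3,2,0,0,2,0,0,1,2,0,2,1,0,2,0,0,0,2,0,0,1,0,1,1,0,0,2,4,0,0]
Step 15: delete jy at [12, 24, 41] -> counters=[0,1,0,0,0,3,0,3,0,3,3,2,0,0,3,2,0,0,2,0,0,1,2,0,1,1,0,2,0,0,0,2,0,0,1,0,1,1,0,0,2,3,0,0]
Step 16: delete mga at [10, 18, 22] -> counters=[0,1,0,0,0,3,0,3,0,3,2,2,0,0,3,2,0,0,1,0,0,1,1,0,1,1,0,2,0,0,0,2,0,0,1,0,1,1,0,0,2,3,0,0]
Step 17: delete isx at [24, 37, 41] -> counters=[0,1,0,0,0,3,0,3,0,3,2,2,0,0,3,2,0,0,1,0,0,1,1,0,0,1,0,2,0,0,0,2,0,0,1,0,1,0,0,0,2,2,0,0]
Step 18: delete zq at [7, 36, 41] -> counters=[0,1,0,0,0,3,0,2,0,3,2,2,0,0,3,2,0,0,1,0,0,1,1,0,0,1,0,2,0,0,0,2,0,0,1,0,0,0,0,0,2,1,0,0]
Step 19: delete azt at [5, 10, 14] -> counters=[0,1,0,0,0,2,0,2,0,3,1,2,0,0,2,2,0,0,1,0,0,1,1,0,0,1,0,2,0,0,0,2,0,0,1,0,0,0,0,0,2,1,0,0]
Step 20: delete yfu at [14, 27, 41] -> counters=[0,1,0,0,0,2,0,2,0,3,1,2,0,0,1,2,0,0,1,0,0,1,1,0,0,1,0,1,0,0,0,2,0,0,1,0,0,0,0,0,2,0,0,0]
Step 21: delete gv at [9, 15, 40] -> counters=[0,1,0,0,0,2,0,2,0,2,1,2,0,0,1,1,0,0,1,0,0,1,1,0,0,1,0,1,0,0,0,2,0,0,1,0,0,0,0,0,1,0,0,0]
Step 22: insert isx at [24, 37, 41] -> counters=[0,1,0,0,0,2,0,2,0,2,1,2,0,0,1,1,0,0,1,0,0,1,1,0,1,1,0,1,0,0,0,2,0,0,1,0,0,1,0,0,1,1,0,0]
Step 23: insert azt at [5, 10, 14] -> counters=[0,1,0,0,0,3,0,2,0,2,2,2,0,0,2,1,0,0,1,0,0,1,1,0,1,1,0,1,0,0,0,2,0,0,1,0,0,1,0,0,1,1,0,0]
Query uan: check counters[3]=0 counters[13]=0 counters[15]=1 -> no

Answer: no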